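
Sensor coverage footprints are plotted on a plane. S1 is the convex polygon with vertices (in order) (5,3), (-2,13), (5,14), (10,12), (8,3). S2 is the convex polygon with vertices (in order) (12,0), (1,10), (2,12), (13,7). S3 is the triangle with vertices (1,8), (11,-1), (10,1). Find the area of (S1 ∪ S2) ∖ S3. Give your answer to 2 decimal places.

103.38

|S1 ∪ S2| = 105.4757.
|(S1 ∪ S2) ∩ S3| = 2.0919.
|(S1 ∪ S2) ∖ S3| = 105.4757 − 2.0919 = 103.38.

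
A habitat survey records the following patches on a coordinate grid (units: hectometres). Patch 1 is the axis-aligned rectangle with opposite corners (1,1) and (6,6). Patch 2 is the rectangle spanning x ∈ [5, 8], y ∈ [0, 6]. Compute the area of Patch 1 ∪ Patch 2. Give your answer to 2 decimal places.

By inclusion–exclusion:
Individual areas: |Patch 1| = 25, |Patch 2| = 18.
|Patch 1∩Patch 2|: x∈[5,6], y∈[1,6] → 1·5 = 5.
|Patch 1 ∪ Patch 2| = 43 − 5 = 38.00.

38.00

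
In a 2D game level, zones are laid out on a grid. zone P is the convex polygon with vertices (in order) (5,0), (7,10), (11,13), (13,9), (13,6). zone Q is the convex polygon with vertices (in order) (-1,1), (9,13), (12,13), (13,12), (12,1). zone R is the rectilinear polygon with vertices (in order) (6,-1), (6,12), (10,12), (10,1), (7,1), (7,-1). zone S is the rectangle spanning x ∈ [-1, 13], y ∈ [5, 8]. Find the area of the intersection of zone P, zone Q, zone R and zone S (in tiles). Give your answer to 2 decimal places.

The intersection is the polygon with vertices (10,5), (6,5), (6.6,8), (10,8).
By the shoelace formula its area is 11.10.

11.10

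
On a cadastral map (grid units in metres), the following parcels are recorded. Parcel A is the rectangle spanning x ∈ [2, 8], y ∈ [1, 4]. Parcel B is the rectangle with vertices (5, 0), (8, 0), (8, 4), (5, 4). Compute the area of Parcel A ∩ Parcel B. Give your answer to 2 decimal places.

9.00

|Parcel A∩Parcel B|: x∈[5,8], y∈[1,4] → 3·3 = 9.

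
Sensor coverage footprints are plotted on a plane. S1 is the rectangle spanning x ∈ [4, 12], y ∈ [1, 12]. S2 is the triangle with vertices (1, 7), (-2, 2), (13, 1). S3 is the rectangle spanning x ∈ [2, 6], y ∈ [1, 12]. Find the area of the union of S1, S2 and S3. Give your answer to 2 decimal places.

By inclusion–exclusion:
Individual areas: |S1| = 88, |S2| = 39, |S3| = 44.
|S1∩S2| = 17.3333.
|S1∩S3|: x∈[4,6], y∈[1,12] → 2·11 = 22.
|S2∩S3| = 15.6.
|S1∩S2∩S3| = 6.9333.
|S1 ∪ S2 ∪ S3| = 171 − 54.9333 + 6.9333 = 123.00.

123.00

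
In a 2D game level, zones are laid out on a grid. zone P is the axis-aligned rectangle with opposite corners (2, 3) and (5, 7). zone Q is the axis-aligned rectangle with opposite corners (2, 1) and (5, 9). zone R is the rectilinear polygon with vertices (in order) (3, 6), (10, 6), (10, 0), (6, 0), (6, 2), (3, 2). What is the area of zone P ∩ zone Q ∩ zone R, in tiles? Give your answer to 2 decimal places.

The intersection is the polygon with vertices (3,3), (3,6), (5,6), (5,3).
By the shoelace formula its area is 6.00.

6.00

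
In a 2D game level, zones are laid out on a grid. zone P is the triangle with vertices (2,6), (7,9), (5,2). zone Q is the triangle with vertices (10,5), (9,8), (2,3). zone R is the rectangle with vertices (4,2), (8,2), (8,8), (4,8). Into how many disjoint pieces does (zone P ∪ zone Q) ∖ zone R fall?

(zone P ∪ zone Q) ∖ zone R splits into 3 disjoint pieces (area 0.6905, area 4.6429, area 4.5111).

3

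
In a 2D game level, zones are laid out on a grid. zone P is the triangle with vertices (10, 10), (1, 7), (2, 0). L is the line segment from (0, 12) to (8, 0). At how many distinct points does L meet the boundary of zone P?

2

The segment meets the boundary at (5.273,4.091), (2.909,7.636).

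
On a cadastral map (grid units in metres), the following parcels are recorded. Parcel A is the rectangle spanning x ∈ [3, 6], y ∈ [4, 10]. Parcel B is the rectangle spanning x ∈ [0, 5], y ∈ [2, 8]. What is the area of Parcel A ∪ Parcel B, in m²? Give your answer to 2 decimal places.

40.00

By inclusion–exclusion:
Individual areas: |Parcel A| = 18, |Parcel B| = 30.
|Parcel A∩Parcel B|: x∈[3,5], y∈[4,8] → 2·4 = 8.
|Parcel A ∪ Parcel B| = 48 − 8 = 40.00.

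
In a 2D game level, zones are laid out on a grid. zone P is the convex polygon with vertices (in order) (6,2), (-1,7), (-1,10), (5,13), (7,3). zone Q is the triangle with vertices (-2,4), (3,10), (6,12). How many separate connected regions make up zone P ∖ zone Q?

zone P ∖ zone Q splits into 2 disjoint pieces (area 30.8333, area 16.6655).

2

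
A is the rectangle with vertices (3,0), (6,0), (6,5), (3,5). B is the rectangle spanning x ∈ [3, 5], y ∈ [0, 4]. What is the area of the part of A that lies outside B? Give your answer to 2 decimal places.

|A∩B|: x∈[3,5], y∈[0,4] → 2·4 = 8.
|A| = 15.
|A ∖ B| = |A| − |A∩B| = 15 − 8 = 7.00.

7.00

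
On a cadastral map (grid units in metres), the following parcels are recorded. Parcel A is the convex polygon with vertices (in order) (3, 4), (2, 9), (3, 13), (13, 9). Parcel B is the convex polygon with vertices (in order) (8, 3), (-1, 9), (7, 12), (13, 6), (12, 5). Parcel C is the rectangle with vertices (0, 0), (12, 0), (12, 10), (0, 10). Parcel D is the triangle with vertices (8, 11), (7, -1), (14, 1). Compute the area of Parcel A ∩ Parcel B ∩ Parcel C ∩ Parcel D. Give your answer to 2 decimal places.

The intersection is the polygon with vertices (8.6,10), (10.077,7.538), (7.609,6.304), (7.917,10).
By the shoelace formula its area is 5.21.

5.21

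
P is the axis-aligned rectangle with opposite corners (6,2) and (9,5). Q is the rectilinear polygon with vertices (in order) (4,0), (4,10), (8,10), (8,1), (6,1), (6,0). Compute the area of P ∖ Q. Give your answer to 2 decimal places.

|P| = 9, |P∩Q| = 6.
|P ∖ Q| = |P| − |P∩Q| = 9 − 6 = 3.00.

3.00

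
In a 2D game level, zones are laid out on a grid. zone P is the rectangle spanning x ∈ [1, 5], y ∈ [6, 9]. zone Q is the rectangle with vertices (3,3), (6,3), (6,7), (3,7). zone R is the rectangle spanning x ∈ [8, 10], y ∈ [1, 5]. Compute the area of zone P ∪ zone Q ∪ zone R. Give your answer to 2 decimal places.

30.00

By inclusion–exclusion:
Individual areas: |zone P| = 12, |zone Q| = 12, |zone R| = 8.
|zone P∩zone Q|: x∈[3,5], y∈[6,7] → 2·1 = 2.
|zone P∩zone R| = 0 (no overlap).
|zone Q∩zone R| = 0 (no overlap).
|zone P∩zone Q∩zone R| = 0.
|zone P ∪ zone Q ∪ zone R| = 32 − 2 + 0 = 30.00.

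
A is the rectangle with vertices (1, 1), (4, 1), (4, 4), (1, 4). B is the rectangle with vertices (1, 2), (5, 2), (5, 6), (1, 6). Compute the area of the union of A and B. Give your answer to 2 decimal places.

By inclusion–exclusion:
Individual areas: |A| = 9, |B| = 16.
|A∩B|: x∈[1,4], y∈[2,4] → 3·2 = 6.
|A ∪ B| = 25 − 6 = 19.00.

19.00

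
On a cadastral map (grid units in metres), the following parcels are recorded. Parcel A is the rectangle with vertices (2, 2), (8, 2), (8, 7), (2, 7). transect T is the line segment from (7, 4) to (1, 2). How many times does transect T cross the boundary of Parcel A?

1

The segment meets the boundary at (2,2.333).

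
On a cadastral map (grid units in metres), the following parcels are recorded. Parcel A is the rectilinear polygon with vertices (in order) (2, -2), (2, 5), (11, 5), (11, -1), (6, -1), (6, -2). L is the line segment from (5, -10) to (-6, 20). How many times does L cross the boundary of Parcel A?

The segment meets the boundary at (2,-1.818), (2.067,-2).

2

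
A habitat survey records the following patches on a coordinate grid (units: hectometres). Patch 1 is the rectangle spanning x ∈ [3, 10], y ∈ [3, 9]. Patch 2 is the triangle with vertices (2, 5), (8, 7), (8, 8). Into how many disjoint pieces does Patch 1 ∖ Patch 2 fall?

1

Patch 1 ∖ Patch 2 is a single connected region.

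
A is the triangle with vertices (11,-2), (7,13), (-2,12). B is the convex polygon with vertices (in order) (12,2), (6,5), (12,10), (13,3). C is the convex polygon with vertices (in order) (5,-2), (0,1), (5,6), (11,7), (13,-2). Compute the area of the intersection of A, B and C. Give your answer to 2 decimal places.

The intersection is the polygon with vertices (6,5), (7.75,6.458), (8.702,6.617), (9.615,3.192).
By the shoelace formula its area is 5.92.

5.92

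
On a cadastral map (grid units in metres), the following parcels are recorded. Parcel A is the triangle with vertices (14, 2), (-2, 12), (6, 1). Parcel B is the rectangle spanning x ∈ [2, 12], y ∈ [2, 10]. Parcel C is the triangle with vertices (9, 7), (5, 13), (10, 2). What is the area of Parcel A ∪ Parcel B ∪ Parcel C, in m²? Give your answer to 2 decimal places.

By inclusion–exclusion:
Individual areas: |Parcel A| = 48, |Parcel B| = 80, |Parcel C| = 7.
|Parcel A∩Parcel B| = 36.3864.
|Parcel A∩Parcel C| = 1.2698.
|Parcel B∩Parcel C| = 6.0455.
|Parcel A∩Parcel B∩Parcel C| = 1.2698.
|Parcel A ∪ Parcel B ∪ Parcel C| = 135 − 43.7017 + 1.2698 = 92.57.

92.57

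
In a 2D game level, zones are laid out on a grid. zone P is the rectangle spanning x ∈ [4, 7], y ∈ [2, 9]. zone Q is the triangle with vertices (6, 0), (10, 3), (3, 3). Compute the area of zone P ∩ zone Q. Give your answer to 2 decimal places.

The intersection is the polygon with vertices (7,2), (4,2), (4,3), (7,3).
By the shoelace formula its area is 3.00.

3.00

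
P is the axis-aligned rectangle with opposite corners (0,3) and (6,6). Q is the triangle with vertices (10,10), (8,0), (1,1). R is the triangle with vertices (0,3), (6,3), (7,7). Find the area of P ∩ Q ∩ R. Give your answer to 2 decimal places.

The intersection is the polygon with vertices (3,3), (6,6), (6,3).
By the shoelace formula its area is 4.50.

4.50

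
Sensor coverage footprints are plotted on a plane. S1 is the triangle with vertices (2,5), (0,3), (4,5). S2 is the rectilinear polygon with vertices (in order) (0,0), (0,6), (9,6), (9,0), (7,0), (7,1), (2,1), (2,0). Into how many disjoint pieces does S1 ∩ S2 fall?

S1 ∩ S2 is a single connected region.

1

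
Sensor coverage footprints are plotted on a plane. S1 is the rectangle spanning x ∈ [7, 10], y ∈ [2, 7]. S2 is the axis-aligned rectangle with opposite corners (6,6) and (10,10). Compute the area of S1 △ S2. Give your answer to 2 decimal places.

25.00

|S1∩S2|: x∈[7,10], y∈[6,7] → 3·1 = 3.
|S1 △ S2| = |S1| + |S2| − 2·|S1∩S2| = 15 + 16 − 6 = 25.00.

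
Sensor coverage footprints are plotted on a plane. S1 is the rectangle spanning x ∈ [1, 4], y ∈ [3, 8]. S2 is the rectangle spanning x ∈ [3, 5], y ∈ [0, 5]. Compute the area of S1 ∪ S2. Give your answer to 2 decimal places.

23.00

By inclusion–exclusion:
Individual areas: |S1| = 15, |S2| = 10.
|S1∩S2|: x∈[3,4], y∈[3,5] → 1·2 = 2.
|S1 ∪ S2| = 25 − 2 = 23.00.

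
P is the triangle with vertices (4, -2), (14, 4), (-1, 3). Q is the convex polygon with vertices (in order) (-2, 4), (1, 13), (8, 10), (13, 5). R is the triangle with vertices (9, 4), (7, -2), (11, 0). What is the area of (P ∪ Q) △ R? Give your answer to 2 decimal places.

118.88

|P ∪ Q| = 116.
|(P ∪ Q) ∩ R| = 3.5599.
|(P ∪ Q) △ R| = 116 + 10 − 7.1199 = 118.88.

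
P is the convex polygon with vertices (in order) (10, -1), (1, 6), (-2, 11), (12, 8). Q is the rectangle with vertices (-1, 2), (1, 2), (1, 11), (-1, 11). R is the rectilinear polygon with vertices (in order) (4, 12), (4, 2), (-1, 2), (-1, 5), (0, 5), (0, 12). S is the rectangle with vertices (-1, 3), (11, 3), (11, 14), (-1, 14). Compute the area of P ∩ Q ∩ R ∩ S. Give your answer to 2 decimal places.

The intersection is the polygon with vertices (1,6), (0,7.667), (0,10.571), (1,10.357).
By the shoelace formula its area is 3.63.

3.63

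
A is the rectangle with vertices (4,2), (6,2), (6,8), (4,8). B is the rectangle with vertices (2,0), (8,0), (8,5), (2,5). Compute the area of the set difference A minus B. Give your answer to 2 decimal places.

6.00

|A∩B|: x∈[4,6], y∈[2,5] → 2·3 = 6.
|A| = 12.
|A ∖ B| = |A| − |A∩B| = 12 − 6 = 6.00.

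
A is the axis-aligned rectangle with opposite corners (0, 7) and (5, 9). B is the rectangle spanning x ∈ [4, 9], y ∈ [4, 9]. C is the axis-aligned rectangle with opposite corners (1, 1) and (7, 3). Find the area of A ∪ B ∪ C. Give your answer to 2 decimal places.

45.00

By inclusion–exclusion:
Individual areas: |A| = 10, |B| = 25, |C| = 12.
|A∩B|: x∈[4,5], y∈[7,9] → 1·2 = 2.
|A∩C| = 0 (no overlap).
|B∩C| = 0 (no overlap).
|A∩B∩C| = 0.
|A ∪ B ∪ C| = 47 − 2 + 0 = 45.00.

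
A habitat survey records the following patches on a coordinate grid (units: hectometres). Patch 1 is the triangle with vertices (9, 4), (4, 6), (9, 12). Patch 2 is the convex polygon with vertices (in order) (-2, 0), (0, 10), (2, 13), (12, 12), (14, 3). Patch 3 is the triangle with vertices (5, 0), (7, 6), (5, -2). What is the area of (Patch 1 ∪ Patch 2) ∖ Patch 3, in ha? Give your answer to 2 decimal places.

148.13

|Patch 1 ∪ Patch 2| = 149.
|(Patch 1 ∪ Patch 2) ∩ Patch 3| = 0.8672.
|(Patch 1 ∪ Patch 2) ∖ Patch 3| = 149 − 0.8672 = 148.13.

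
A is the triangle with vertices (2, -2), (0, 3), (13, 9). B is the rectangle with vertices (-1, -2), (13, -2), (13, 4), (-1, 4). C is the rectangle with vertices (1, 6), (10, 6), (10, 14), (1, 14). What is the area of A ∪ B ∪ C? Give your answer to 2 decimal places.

By inclusion–exclusion:
Individual areas: |A| = 38.5, |B| = 84, |C| = 72.
|A∩B| = 23.9167.
|A∩C| = 2.8269.
|B∩C| = 0 (no overlap).
|A∩B∩C| = 0.
|A ∪ B ∪ C| = 194.5 − 26.7436 + 0 = 167.76.

167.76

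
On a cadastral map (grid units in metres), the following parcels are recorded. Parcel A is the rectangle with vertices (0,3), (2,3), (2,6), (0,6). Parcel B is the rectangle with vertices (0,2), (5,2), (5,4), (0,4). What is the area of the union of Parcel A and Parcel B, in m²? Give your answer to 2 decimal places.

By inclusion–exclusion:
Individual areas: |Parcel A| = 6, |Parcel B| = 10.
|Parcel A∩Parcel B|: x∈[0,2], y∈[3,4] → 2·1 = 2.
|Parcel A ∪ Parcel B| = 16 − 2 = 14.00.

14.00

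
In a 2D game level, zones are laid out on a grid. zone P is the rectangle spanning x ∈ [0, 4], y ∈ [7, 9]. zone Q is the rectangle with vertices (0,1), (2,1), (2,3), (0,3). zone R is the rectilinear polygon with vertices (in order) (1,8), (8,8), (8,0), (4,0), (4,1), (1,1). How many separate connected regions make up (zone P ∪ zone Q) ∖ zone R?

2

(zone P ∪ zone Q) ∖ zone R splits into 2 disjoint pieces (area 5, area 2).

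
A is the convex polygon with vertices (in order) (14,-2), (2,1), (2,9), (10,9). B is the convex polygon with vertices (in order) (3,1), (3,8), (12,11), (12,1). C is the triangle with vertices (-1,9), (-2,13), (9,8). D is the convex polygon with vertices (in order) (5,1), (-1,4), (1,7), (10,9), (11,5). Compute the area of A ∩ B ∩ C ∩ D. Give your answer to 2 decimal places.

0.49

The intersection is the polygon with vertices (9,8), (6.586,8.241), (7.851,8.522).
By the shoelace formula its area is 0.49.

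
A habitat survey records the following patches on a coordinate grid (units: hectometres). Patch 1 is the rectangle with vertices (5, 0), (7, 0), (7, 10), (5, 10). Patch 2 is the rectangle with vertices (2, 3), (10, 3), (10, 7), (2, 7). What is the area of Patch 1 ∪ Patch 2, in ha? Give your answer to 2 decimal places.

By inclusion–exclusion:
Individual areas: |Patch 1| = 20, |Patch 2| = 32.
|Patch 1∩Patch 2|: x∈[5,7], y∈[3,7] → 2·4 = 8.
|Patch 1 ∪ Patch 2| = 52 − 8 = 44.00.

44.00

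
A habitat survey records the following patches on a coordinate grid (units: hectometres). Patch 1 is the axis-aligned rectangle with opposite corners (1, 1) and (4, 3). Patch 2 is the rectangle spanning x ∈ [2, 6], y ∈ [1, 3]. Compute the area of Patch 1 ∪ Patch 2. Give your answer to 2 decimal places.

10.00

By inclusion–exclusion:
Individual areas: |Patch 1| = 6, |Patch 2| = 8.
|Patch 1∩Patch 2|: x∈[2,4], y∈[1,3] → 2·2 = 4.
|Patch 1 ∪ Patch 2| = 14 − 4 = 10.00.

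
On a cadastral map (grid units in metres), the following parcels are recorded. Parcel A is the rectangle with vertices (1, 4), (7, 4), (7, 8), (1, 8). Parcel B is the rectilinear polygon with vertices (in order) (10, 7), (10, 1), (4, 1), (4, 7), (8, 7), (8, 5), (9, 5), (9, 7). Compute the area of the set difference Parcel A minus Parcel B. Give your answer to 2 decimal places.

|Parcel A| = 24, |Parcel A∩Parcel B| = 9.
|Parcel A ∖ Parcel B| = |Parcel A| − |Parcel A∩Parcel B| = 24 − 9 = 15.00.

15.00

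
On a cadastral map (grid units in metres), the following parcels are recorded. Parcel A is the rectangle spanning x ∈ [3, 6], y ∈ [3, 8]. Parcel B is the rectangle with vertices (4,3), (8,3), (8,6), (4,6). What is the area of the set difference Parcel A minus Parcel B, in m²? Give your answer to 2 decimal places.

|Parcel A∩Parcel B|: x∈[4,6], y∈[3,6] → 2·3 = 6.
|Parcel A| = 15.
|Parcel A ∖ Parcel B| = |Parcel A| − |Parcel A∩Parcel B| = 15 − 6 = 9.00.

9.00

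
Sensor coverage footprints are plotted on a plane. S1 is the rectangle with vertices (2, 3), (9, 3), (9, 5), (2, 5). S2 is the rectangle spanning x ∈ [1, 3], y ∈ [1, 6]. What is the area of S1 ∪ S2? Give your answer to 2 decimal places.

22.00

By inclusion–exclusion:
Individual areas: |S1| = 14, |S2| = 10.
|S1∩S2|: x∈[2,3], y∈[3,5] → 1·2 = 2.
|S1 ∪ S2| = 24 − 2 = 22.00.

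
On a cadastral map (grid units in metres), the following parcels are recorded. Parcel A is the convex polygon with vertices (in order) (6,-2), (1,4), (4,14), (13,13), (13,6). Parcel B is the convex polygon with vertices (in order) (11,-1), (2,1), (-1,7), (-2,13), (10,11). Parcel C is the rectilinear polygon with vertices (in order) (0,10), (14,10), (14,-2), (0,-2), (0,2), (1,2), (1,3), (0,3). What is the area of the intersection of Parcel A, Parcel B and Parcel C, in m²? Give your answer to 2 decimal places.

77.21

The intersection is the polygon with vertices (2.8,10), (10.083,10), (10.641,3.304), (7.546,-0.233), (3.841,0.591), (1,4).
By the shoelace formula its area is 77.21.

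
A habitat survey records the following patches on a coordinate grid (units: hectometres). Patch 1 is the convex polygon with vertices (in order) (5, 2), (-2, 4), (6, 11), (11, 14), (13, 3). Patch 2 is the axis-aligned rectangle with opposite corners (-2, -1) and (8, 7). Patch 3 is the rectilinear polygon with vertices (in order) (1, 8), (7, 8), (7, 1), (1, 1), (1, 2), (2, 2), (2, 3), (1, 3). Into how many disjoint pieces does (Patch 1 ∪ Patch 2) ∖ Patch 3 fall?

(Patch 1 ∪ Patch 2) ∖ Patch 3 is a single connected region.

1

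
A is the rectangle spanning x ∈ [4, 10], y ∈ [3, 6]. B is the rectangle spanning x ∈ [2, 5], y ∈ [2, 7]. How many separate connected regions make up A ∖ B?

A ∖ B is a single connected region.

1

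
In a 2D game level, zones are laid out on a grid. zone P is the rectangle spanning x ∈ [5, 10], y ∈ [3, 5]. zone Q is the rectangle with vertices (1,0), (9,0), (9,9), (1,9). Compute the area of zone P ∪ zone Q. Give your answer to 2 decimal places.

74.00

By inclusion–exclusion:
Individual areas: |zone P| = 10, |zone Q| = 72.
|zone P∩zone Q|: x∈[5,9], y∈[3,5] → 4·2 = 8.
|zone P ∪ zone Q| = 82 − 8 = 74.00.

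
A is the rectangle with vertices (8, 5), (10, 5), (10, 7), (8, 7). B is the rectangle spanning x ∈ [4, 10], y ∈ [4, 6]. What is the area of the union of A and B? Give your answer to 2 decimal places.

14.00

By inclusion–exclusion:
Individual areas: |A| = 4, |B| = 12.
|A∩B|: x∈[8,10], y∈[5,6] → 2·1 = 2.
|A ∪ B| = 16 − 2 = 14.00.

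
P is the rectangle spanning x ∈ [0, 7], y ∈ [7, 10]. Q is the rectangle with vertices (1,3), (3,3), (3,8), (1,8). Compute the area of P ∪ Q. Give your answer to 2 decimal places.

By inclusion–exclusion:
Individual areas: |P| = 21, |Q| = 10.
|P∩Q|: x∈[1,3], y∈[7,8] → 2·1 = 2.
|P ∪ Q| = 31 − 2 = 29.00.

29.00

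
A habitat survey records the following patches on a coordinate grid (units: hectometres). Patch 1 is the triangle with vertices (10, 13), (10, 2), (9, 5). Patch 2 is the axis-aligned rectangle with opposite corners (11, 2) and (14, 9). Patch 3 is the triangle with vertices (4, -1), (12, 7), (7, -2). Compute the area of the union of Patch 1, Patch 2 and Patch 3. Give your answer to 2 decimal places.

By inclusion–exclusion:
Individual areas: |Patch 1| = 5.5, |Patch 2| = 21, |Patch 3| = 16.
|Patch 1∩Patch 2| = 0.
|Patch 1∩Patch 3| = 0.9208.
|Patch 2∩Patch 3| = 0.4.
|Patch 1∩Patch 2∩Patch 3| = 0.
|Patch 1 ∪ Patch 2 ∪ Patch 3| = 42.5 − 1.3208 + 0 = 41.18.

41.18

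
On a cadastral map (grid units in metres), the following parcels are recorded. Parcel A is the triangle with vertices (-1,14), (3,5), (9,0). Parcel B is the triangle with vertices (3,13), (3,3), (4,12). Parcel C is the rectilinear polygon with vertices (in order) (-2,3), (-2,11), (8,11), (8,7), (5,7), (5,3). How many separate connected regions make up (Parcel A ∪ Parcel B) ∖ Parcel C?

(Parcel A ∪ Parcel B) ∖ Parcel C splits into 3 disjoint pieces (area 1.2143, area 1.4444, area 4.5333).

3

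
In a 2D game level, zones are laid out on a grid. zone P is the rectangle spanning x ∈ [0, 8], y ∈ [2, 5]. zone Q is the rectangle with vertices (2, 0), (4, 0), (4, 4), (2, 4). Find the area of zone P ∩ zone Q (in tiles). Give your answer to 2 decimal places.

|zone P∩zone Q|: x∈[2,4], y∈[2,4] → 2·2 = 4.

4.00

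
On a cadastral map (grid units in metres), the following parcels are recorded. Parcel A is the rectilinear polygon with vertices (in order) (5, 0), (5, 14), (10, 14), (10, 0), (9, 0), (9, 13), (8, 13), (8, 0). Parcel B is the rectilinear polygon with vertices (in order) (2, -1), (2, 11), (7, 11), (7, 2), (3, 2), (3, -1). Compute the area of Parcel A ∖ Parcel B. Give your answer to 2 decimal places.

|Parcel A| = 57, |Parcel A∩Parcel B| = 18.
|Parcel A ∖ Parcel B| = |Parcel A| − |Parcel A∩Parcel B| = 57 − 18 = 39.00.

39.00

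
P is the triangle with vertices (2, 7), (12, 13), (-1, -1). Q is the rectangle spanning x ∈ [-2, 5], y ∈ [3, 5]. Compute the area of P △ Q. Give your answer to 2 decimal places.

|P| = 31, |Q| = 14, |P∩Q| = 5.5357.
|P △ Q| = |P| + |Q| − 2·|P∩Q| = 31 + 14 − 11.0714 = 33.93.

33.93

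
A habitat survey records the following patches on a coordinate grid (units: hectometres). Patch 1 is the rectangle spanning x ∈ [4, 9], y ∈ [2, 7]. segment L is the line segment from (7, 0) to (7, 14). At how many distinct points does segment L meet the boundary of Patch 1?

The segment meets the boundary at (7,7), (7,2).

2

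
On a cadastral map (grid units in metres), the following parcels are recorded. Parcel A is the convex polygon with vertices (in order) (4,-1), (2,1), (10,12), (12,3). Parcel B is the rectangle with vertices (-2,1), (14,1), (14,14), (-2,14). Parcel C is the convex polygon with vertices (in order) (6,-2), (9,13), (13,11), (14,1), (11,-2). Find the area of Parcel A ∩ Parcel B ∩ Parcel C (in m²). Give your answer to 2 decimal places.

32.93

The intersection is the polygon with vertices (12,3), (8,1), (6.6,1), (8.345,9.724), (10,12).
By the shoelace formula its area is 32.93.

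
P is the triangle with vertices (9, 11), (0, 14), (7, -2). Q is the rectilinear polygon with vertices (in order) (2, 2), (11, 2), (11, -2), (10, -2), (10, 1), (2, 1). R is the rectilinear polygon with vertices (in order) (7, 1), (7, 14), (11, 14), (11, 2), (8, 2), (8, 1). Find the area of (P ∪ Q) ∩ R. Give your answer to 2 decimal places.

13.44

|P ∪ Q| = 71.4303.
|(P ∪ Q) ∩ R| = 13.44.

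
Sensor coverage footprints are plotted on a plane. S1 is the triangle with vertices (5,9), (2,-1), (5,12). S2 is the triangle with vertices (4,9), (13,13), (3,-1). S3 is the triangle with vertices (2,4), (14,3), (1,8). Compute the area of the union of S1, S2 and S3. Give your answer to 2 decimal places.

59.40

By inclusion–exclusion:
Individual areas: |S1| = 4.5, |S2| = 43, |S3| = 23.5.
|S1∩S2| = 2.3368.
|S1∩S3| = 1.2874.
|S2∩S3| = 8.7689.
|S1∩S2∩S3| = 0.7922.
|S1 ∪ S2 ∪ S3| = 71 − 12.3931 + 0.7922 = 59.40.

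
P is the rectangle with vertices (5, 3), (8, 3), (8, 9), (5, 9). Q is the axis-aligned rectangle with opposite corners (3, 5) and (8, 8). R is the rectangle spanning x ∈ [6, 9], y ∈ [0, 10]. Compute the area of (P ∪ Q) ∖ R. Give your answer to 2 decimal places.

12.00

|P ∪ Q| = 24.
|(P ∪ Q) ∩ R| = 12.
|(P ∪ Q) ∖ R| = 24 − 12 = 12.00.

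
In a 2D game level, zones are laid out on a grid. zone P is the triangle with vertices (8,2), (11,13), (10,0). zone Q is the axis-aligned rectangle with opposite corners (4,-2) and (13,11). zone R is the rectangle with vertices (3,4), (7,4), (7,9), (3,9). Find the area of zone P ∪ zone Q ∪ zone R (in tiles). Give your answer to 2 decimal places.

122.39

By inclusion–exclusion:
Individual areas: |zone P| = 14, |zone Q| = 117, |zone R| = 20.
|zone P∩zone Q| = 13.6084.
|zone P∩zone R| = 0.
|zone Q∩zone R|: x∈[4,7], y∈[4,9] → 3·5 = 15.
|zone P∩zone Q∩zone R| = 0.
|zone P ∪ zone Q ∪ zone R| = 151 − 28.6084 + 0 = 122.39.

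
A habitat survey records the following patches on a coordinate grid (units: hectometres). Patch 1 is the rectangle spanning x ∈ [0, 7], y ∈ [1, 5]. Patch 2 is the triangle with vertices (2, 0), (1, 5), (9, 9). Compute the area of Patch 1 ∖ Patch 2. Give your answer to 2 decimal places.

16.27

|Patch 1| = 28, |Patch 1∩Patch 2| = 11.7333.
|Patch 1 ∖ Patch 2| = |Patch 1| − |Patch 1∩Patch 2| = 28 − 11.7333 = 16.27.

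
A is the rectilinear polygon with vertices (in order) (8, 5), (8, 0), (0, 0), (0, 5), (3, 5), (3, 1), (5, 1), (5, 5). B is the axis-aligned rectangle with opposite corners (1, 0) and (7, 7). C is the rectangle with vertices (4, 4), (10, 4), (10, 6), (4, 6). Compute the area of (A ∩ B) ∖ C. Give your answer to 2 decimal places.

|A ∩ B| = 22.
|(A ∩ B) ∩ C| = 2.
|(A ∩ B) ∖ C| = 22 − 2 = 20.00.

20.00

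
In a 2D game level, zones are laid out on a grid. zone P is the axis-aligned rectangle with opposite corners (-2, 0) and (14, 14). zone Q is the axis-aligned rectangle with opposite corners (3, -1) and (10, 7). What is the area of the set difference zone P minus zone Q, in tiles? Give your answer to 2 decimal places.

|zone P∩zone Q|: x∈[3,10], y∈[0,7] → 7·7 = 49.
|zone P| = 224.
|zone P ∖ zone Q| = |zone P| − |zone P∩zone Q| = 224 − 49 = 175.00.

175.00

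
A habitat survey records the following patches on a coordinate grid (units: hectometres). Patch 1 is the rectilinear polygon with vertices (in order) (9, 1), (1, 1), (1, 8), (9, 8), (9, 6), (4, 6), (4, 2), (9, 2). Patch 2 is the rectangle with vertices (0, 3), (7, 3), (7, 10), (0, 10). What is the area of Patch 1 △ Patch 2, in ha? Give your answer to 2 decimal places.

43.00

|Patch 1| = 36, |Patch 2| = 49, |Patch 1∩Patch 2| = 21.
|Patch 1 △ Patch 2| = |Patch 1| + |Patch 2| − 2·|Patch 1∩Patch 2| = 36 + 49 − 42 = 43.00.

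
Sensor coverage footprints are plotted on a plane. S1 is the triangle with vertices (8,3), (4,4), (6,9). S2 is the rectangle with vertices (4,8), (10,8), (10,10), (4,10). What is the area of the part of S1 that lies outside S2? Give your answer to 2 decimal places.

|S1| = 11, |S1∩S2| = 0.3667.
|S1 ∖ S2| = |S1| − |S1∩S2| = 11 − 0.3667 = 10.63.

10.63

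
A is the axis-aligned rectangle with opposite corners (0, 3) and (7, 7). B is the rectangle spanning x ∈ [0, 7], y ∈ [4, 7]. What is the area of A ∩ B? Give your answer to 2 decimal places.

21.00

|A∩B|: x∈[0,7], y∈[4,7] → 7·3 = 21.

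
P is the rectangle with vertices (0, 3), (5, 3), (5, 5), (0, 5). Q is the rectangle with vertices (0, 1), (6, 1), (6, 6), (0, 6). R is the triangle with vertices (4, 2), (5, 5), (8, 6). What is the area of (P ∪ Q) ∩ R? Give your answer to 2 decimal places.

2.67

The region (P ∪ Q) ∩ R is the polygon with vertices (6,4), (4,2), (5,5), (6,5.333).
By the shoelace formula its area is 2.67.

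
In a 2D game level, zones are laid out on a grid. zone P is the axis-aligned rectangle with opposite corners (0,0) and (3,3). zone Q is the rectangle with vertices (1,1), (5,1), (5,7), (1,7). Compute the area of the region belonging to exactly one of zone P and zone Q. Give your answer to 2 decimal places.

25.00

|zone P∩zone Q|: x∈[1,3], y∈[1,3] → 2·2 = 4.
|zone P △ zone Q| = |zone P| + |zone Q| − 2·|zone P∩zone Q| = 9 + 24 − 8 = 25.00.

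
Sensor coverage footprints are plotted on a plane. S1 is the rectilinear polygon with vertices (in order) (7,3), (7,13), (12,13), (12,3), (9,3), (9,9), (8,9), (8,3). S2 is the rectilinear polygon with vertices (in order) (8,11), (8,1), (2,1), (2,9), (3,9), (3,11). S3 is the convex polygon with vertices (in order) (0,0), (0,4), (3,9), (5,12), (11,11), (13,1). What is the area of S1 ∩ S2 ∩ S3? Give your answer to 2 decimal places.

8.00

The intersection is the polygon with vertices (8,11), (8,9), (8,3), (7,3), (7,11).
By the shoelace formula its area is 8.00.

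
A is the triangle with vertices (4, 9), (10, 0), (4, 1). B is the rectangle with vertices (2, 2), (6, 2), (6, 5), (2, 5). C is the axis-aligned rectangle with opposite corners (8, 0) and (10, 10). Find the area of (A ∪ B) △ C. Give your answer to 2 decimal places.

44.67

|A ∪ B| = 30.
|(A ∪ B) ∩ C| = 2.6667.
|(A ∪ B) △ C| = 30 + 20 − 5.3333 = 44.67.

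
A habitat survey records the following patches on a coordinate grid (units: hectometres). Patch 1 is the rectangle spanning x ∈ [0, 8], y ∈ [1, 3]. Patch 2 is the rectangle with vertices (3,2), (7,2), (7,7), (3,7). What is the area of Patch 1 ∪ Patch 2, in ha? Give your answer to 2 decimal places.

32.00

By inclusion–exclusion:
Individual areas: |Patch 1| = 16, |Patch 2| = 20.
|Patch 1∩Patch 2|: x∈[3,7], y∈[2,3] → 4·1 = 4.
|Patch 1 ∪ Patch 2| = 36 − 4 = 32.00.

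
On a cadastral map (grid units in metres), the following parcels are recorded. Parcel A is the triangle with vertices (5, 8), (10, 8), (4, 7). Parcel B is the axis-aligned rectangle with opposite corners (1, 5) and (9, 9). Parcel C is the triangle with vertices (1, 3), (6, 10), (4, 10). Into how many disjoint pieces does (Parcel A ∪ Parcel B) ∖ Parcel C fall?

2

(Parcel A ∪ Parcel B) ∖ Parcel C splits into 2 disjoint pieces (area 20.6548, area 6.8571).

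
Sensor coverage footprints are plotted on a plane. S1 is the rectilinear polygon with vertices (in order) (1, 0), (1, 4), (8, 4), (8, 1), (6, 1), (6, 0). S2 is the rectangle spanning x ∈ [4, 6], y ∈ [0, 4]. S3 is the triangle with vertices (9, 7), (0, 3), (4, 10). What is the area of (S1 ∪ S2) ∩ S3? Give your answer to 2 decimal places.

The region (S1 ∪ S2) ∩ S3 is the polygon with vertices (2.25,4), (1,3.444), (1,4).
By the shoelace formula its area is 0.35.

0.35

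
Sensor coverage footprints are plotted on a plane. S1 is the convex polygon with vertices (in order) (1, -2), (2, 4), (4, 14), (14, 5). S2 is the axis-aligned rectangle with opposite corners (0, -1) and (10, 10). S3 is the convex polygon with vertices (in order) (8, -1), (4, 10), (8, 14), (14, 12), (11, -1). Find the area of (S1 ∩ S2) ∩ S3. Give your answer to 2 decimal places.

35.13

The region (S1 ∩ S2) ∩ S3 is the polygon with vertices (8.444,10), (10,8.6), (10,2.846), (7.158,1.316), (4,10).
By the shoelace formula its area is 35.13.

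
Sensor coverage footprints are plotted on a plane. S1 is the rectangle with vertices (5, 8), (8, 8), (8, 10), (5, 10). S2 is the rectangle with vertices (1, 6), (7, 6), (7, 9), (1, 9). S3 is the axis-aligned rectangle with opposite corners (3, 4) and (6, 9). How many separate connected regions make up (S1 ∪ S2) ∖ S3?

2

(S1 ∪ S2) ∖ S3 splits into 2 disjoint pieces (area 7, area 6).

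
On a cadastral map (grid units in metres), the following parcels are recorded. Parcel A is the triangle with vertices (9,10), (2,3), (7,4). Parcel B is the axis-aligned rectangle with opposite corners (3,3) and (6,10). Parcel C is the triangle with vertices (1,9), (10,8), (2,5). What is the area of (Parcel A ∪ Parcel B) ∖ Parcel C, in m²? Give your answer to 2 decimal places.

18.77

|Parcel A ∪ Parcel B| = 29.
|(Parcel A ∪ Parcel B) ∩ Parcel C| = 10.2268.
|(Parcel A ∪ Parcel B) ∖ Parcel C| = 29 − 10.2268 = 18.77.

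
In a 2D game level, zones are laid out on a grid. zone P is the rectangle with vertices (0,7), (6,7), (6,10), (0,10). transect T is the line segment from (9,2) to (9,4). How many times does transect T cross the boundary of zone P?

The segment lies entirely outside zone P and never meets its boundary.

0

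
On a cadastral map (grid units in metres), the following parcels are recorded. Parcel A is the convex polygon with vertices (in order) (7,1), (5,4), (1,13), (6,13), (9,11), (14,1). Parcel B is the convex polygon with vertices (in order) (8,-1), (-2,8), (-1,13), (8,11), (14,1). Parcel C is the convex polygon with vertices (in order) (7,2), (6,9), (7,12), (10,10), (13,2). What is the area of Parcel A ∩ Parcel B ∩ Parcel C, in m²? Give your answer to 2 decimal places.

The intersection is the polygon with vertices (8,11), (12.333,3.778), (13,2), (7,2), (6,9), (6.759,11.276).
By the shoelace formula its area is 37.96.

37.96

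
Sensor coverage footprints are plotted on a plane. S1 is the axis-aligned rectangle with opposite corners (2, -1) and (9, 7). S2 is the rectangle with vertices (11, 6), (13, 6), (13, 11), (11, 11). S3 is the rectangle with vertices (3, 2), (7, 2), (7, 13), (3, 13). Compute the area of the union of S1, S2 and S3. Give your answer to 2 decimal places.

By inclusion–exclusion:
Individual areas: |S1| = 56, |S2| = 10, |S3| = 44.
|S1∩S2| = 0 (no overlap).
|S1∩S3|: x∈[3,7], y∈[2,7] → 4·5 = 20.
|S2∩S3| = 0 (no overlap).
|S1∩S2∩S3| = 0.
|S1 ∪ S2 ∪ S3| = 110 − 20 + 0 = 90.00.

90.00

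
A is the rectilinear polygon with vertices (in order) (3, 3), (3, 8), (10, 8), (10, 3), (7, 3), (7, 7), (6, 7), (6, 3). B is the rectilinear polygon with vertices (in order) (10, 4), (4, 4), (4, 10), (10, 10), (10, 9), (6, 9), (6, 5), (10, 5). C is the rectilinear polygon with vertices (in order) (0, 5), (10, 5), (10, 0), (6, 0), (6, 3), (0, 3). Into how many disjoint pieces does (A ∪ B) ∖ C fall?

1

(A ∪ B) ∖ C is a single connected region.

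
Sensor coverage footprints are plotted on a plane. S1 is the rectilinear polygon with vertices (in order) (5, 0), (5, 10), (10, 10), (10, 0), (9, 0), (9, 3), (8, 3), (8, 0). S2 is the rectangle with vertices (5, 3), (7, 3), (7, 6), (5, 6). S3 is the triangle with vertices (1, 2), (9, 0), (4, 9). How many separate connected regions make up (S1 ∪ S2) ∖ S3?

(S1 ∪ S2) ∖ S3 splits into 2 disjoint pieces (area 33.5, area 1.875).

2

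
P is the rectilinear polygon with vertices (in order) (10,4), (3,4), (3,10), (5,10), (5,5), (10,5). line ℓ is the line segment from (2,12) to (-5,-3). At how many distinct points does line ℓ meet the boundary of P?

0

The segment lies entirely outside P and never meets its boundary.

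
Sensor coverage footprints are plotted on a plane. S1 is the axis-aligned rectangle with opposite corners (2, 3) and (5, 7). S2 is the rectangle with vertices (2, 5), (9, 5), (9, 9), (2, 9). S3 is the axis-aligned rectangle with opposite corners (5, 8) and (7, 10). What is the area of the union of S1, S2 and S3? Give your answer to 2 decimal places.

36.00

By inclusion–exclusion:
Individual areas: |S1| = 12, |S2| = 28, |S3| = 4.
|S1∩S2|: x∈[2,5], y∈[5,7] → 3·2 = 6.
|S1∩S3| = 0 (no overlap).
|S2∩S3|: x∈[5,7], y∈[8,9] → 2·1 = 2.
|S1∩S2∩S3| = 0.
|S1 ∪ S2 ∪ S3| = 44 − 8 + 0 = 36.00.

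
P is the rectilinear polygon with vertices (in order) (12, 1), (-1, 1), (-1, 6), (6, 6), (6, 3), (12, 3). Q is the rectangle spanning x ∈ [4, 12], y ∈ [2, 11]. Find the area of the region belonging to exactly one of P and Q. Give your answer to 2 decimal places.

|P| = 47, |Q| = 72, |P∩Q| = 14.
|P △ Q| = |P| + |Q| − 2·|P∩Q| = 47 + 72 − 28 = 91.00.

91.00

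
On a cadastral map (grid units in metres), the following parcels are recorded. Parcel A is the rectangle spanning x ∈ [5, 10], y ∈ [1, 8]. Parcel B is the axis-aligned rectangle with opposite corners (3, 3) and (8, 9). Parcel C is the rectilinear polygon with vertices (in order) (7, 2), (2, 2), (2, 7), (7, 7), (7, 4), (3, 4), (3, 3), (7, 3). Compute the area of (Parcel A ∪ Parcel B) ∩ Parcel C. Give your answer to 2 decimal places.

|Parcel A ∪ Parcel B| = 50.
|(Parcel A ∪ Parcel B) ∩ Parcel C| = 14.00.

14.00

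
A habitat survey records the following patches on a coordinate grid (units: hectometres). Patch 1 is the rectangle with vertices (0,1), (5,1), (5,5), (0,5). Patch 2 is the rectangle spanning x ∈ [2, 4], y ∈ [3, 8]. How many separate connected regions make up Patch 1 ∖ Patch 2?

Patch 1 ∖ Patch 2 is a single connected region.

1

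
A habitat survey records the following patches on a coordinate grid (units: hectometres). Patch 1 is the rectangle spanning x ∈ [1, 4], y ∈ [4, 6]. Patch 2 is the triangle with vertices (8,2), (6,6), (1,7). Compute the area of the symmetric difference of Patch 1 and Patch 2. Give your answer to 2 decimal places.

13.17

|Patch 1| = 6, |Patch 2| = 9, |Patch 1∩Patch 2| = 0.9143.
|Patch 1 △ Patch 2| = |Patch 1| + |Patch 2| − 2·|Patch 1∩Patch 2| = 6 + 9 − 1.8286 = 13.17.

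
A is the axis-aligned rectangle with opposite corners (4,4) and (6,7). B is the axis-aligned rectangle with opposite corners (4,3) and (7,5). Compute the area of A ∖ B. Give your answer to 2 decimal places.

4.00

|A∩B|: x∈[4,6], y∈[4,5] → 2·1 = 2.
|A| = 6.
|A ∖ B| = |A| − |A∩B| = 6 − 2 = 4.00.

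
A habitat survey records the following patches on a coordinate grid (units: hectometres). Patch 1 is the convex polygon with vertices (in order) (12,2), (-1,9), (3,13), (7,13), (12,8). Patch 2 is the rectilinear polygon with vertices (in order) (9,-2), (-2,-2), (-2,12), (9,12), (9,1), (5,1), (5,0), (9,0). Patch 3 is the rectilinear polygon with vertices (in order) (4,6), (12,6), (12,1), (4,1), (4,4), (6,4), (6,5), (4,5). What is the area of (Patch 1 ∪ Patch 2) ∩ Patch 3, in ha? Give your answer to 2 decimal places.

|Patch 1 ∪ Patch 2| = 175.0769.
|(Patch 1 ∪ Patch 2) ∩ Patch 3| = 32.58.

32.58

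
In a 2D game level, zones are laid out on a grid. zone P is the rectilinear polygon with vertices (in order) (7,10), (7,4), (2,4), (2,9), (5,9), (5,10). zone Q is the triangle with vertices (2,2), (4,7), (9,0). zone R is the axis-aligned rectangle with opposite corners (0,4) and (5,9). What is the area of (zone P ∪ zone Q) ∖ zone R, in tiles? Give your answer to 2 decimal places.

|zone P ∪ zone Q| = 41.4857.
|(zone P ∪ zone Q) ∩ zone R| = 15.
|(zone P ∪ zone Q) ∖ zone R| = 41.4857 − 15 = 26.49.

26.49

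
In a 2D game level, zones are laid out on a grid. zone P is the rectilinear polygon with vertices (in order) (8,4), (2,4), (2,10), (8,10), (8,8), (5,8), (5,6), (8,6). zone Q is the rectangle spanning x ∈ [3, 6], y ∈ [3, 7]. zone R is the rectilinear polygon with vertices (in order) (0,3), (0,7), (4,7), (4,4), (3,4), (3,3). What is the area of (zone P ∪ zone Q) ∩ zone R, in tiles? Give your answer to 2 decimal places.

|zone P ∪ zone Q| = 34.
|(zone P ∪ zone Q) ∩ zone R| = 6.00.

6.00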